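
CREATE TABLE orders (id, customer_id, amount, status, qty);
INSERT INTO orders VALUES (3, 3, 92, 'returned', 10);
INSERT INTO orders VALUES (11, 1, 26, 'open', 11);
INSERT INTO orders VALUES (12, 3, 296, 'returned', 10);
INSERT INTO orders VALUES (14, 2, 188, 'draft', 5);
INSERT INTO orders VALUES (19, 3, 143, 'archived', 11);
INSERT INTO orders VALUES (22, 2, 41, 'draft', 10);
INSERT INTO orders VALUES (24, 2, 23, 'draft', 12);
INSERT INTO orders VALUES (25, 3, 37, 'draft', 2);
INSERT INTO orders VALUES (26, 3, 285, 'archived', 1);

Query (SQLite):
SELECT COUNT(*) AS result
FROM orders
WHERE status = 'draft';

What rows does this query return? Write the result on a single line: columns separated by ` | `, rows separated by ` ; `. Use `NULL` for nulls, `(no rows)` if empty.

4

Rows where status='draft' → amount values: [188, 41, 23, 37].
COUNT(*) counts rows → 4.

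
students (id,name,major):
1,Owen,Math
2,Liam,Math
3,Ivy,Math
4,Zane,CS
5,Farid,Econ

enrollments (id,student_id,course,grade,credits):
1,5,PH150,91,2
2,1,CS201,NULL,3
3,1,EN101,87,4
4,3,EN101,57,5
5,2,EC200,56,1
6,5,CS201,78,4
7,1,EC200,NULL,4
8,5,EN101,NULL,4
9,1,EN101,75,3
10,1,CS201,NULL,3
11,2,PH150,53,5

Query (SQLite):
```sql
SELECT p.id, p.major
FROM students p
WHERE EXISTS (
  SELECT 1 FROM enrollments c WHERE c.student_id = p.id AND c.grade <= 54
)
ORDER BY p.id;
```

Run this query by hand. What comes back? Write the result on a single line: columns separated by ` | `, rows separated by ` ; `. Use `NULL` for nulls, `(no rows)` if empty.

For each students row, check whether any enrollments with matching student_id has grade <= 54.
Keep rows where that is true.

2 | Math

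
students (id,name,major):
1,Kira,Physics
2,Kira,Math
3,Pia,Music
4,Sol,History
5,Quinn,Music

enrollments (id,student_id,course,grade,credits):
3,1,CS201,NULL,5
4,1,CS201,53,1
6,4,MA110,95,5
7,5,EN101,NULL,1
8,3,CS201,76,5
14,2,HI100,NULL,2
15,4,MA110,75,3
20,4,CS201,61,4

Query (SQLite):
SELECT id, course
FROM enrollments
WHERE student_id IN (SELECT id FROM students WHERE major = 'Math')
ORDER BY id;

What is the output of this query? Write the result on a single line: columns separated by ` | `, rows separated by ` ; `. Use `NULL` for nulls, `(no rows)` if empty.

14 | HI100

Inner query: students.id where major = 'Math'.
Outer: keep enrollments rows whose student_id is in that set.
Inner query → {2}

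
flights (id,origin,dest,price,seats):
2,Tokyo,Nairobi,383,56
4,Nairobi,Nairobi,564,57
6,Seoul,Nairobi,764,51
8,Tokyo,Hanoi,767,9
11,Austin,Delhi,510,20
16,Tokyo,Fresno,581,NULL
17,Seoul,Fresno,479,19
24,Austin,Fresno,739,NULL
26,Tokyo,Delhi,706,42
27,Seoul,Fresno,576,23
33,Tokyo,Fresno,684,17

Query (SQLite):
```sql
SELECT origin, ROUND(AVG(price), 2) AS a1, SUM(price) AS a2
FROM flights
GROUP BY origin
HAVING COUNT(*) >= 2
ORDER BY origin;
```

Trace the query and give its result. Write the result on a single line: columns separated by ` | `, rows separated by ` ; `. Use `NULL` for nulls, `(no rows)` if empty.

Austin | 624.5 | 1249 ; Seoul | 606.33 | 1819 ; Tokyo | 624.2 | 3121

Group flights by origin.
Per group compute: ROUND(AVG(price), 2), SUM(price).
HAVING: drop groups with fewer than 2 rows.
  Austin: ids {11, 24} → ROUND(AVG(price), 2)=624.5, SUM(price)=1249
  Nairobi: ids {4} → ROUND(AVG(price), 2)=564, SUM(price)=564
  Seoul: ids {6, 17, 27} → ROUND(AVG(price), 2)=606.33, SUM(price)=1819
  Tokyo: ids {2, 8, 16, 26, 33} → ROUND(AVG(price), 2)=624.2, SUM(price)=3121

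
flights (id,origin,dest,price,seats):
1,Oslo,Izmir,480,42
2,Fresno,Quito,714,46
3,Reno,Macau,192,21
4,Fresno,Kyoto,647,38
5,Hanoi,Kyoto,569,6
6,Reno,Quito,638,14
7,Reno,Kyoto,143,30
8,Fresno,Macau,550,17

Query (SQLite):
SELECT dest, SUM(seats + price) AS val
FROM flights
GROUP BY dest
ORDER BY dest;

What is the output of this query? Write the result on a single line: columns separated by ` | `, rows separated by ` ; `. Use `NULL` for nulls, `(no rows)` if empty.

Izmir | 522 ; Kyoto | 1433 ; Macau | 780 ; Quito | 1412

For each row compute seats + price.
Group by dest; take SUM of the expression per group.
  Izmir: ids {1} → SUM(seats + price)=522
  Kyoto: ids {4, 5, 7} → SUM(seats + price)=1433
  Macau: ids {3, 8} → SUM(seats + price)=780
  Quito: ids {2, 6} → SUM(seats + price)=1412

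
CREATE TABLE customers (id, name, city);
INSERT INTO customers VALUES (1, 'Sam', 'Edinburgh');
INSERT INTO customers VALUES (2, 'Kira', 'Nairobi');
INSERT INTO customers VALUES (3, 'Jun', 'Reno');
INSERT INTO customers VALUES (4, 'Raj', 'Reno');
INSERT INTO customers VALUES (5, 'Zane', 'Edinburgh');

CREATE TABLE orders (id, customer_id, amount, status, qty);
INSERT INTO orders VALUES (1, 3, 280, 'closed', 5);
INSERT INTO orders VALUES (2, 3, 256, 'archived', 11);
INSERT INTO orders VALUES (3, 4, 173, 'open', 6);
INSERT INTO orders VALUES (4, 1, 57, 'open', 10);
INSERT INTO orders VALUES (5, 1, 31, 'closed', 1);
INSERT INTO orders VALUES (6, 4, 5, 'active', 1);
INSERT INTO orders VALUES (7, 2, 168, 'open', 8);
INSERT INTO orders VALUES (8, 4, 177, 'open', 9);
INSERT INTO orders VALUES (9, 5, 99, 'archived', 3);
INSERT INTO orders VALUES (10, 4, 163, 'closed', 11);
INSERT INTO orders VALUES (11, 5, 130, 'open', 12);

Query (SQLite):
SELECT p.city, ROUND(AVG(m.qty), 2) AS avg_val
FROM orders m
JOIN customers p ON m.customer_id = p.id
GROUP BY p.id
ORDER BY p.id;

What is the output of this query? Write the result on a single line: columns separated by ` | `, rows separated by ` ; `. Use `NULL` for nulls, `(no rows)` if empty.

Edinburgh | 5.5 ; Nairobi | 8 ; Reno | 8 ; Reno | 6.75 ; Edinburgh | 7.5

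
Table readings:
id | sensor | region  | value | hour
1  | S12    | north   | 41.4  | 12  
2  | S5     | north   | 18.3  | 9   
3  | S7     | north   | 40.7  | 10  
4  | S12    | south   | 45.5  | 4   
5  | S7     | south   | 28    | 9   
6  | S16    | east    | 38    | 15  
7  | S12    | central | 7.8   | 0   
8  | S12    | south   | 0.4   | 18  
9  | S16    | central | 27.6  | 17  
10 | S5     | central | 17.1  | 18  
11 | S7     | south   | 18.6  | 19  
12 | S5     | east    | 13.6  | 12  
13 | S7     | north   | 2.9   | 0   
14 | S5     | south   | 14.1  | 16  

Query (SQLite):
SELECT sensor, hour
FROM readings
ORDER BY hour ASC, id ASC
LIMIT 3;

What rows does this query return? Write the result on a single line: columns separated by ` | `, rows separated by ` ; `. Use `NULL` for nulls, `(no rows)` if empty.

S12 | 0 ; S7 | 0 ; S12 | 4

Sort by hour asc, tiebreak id asc: (0, id=7), (0, id=13), (4, id=4), (9, id=2), (9, id=5), (10, id=3) …. Take first 3.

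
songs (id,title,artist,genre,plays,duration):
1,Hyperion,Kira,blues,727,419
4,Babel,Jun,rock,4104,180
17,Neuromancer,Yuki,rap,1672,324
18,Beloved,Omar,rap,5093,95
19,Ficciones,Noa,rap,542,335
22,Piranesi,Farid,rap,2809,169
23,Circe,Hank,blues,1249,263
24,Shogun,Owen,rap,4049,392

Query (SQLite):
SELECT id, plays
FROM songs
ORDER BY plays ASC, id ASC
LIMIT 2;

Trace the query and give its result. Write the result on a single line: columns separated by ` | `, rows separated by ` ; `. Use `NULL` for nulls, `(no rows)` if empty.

19 | 542 ; 1 | 727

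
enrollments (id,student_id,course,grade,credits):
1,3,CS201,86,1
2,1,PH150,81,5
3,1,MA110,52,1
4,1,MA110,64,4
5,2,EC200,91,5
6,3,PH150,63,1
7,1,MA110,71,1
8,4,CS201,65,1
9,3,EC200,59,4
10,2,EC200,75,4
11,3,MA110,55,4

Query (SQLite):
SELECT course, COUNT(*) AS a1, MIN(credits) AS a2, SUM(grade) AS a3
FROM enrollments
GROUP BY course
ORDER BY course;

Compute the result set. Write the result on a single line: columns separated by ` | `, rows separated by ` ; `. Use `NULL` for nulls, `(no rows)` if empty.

CS201 | 2 | 1 | 151 ; EC200 | 3 | 4 | 225 ; MA110 | 4 | 1 | 242 ; PH150 | 2 | 1 | 144

Group enrollments by course.
Per group compute: COUNT(*), MIN(credits), SUM(grade).
  CS201: ids {1, 8} → COUNT(*)=2, MIN(credits)=1, SUM(grade)=151
  EC200: ids {5, 9, 10} → COUNT(*)=3, MIN(credits)=4, SUM(grade)=225
  MA110: ids {3, 4, 7, 11} → COUNT(*)=4, MIN(credits)=1, SUM(grade)=242
  PH150: ids {2, 6} → COUNT(*)=2, MIN(credits)=1, SUM(grade)=144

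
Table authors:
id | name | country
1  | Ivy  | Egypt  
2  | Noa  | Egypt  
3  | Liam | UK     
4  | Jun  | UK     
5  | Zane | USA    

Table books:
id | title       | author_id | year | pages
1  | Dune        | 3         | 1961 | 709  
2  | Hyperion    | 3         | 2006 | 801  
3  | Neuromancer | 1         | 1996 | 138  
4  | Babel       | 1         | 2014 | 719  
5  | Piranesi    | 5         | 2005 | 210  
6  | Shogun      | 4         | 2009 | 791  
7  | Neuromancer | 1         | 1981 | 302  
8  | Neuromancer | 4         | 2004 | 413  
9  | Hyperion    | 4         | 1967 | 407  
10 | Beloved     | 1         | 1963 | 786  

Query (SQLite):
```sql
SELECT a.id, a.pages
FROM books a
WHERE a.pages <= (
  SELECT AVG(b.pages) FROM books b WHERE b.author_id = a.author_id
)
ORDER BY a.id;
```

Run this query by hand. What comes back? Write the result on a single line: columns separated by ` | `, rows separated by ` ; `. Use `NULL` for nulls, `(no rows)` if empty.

1 | 709 ; 3 | 138 ; 5 | 210 ; 7 | 302 ; 8 | 413 ; 9 | 407

For each books row a, compute AVG(pages) over rows sharing a.author_id.
Keep row a if a.pages <= that per-group AVG.
  author_id=1: AVG(pages) = 486.25
  author_id=3: AVG(pages) = 755.0
  author_id=4: AVG(pages) = 537.0
  author_id=5: AVG(pages) = 210.0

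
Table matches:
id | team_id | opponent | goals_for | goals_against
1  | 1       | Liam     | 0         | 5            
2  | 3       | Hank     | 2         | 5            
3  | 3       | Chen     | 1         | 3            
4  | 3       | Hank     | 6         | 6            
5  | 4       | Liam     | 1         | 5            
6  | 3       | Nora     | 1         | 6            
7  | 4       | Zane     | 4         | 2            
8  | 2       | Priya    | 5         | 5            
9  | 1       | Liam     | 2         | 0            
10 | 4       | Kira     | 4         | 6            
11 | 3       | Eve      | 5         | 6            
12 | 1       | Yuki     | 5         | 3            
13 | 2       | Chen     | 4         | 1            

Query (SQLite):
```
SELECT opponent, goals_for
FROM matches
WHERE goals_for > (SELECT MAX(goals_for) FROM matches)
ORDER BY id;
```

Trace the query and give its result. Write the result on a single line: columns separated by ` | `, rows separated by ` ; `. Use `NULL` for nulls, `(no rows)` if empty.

(no rows)

Scalar subquery: MAX(goals_for) over all matches rows = 6.
Keep rows where goals_for > that value.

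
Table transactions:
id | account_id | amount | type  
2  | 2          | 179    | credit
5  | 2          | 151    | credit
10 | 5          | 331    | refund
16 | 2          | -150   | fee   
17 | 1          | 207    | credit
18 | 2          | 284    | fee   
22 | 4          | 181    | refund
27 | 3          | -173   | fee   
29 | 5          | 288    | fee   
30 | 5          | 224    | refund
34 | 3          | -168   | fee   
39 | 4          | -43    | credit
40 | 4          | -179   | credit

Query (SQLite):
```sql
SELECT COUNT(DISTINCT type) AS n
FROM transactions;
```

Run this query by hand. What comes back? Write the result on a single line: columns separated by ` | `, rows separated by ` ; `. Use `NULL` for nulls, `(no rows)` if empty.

Count distinct non-NULL type values.

3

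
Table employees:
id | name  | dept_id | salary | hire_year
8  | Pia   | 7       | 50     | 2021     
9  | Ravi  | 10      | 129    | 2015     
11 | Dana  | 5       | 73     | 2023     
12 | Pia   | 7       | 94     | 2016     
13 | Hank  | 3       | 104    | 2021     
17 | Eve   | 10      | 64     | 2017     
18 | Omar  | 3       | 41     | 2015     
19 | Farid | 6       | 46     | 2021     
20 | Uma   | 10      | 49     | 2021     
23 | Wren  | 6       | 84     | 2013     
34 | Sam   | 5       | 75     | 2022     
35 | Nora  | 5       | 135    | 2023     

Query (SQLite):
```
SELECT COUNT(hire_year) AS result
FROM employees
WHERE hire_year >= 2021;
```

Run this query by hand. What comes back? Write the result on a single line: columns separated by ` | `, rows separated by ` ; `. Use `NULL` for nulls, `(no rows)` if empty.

7

Rows where hire_year >= 2021 → hire_year values: [2021, 2023, 2021, 2021, 2021, 2022, 2023].
COUNT(hire_year) counts non-NULL values → 7.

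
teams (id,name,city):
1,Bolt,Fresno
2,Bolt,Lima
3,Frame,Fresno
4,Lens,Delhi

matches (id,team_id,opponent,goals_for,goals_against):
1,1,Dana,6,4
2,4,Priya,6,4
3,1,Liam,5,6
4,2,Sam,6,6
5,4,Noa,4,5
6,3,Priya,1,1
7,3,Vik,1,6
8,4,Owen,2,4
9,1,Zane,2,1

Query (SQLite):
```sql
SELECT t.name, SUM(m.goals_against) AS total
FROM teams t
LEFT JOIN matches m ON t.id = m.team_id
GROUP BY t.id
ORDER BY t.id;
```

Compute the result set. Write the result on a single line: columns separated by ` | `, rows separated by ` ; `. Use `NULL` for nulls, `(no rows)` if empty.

Bolt | 11 ; Bolt | 6 ; Frame | 7 ; Lens | 13

LEFT JOIN keeps every teams row; unmatched ones get NULL for matches columns.
Group by teams.id and compute SUM(m.goals_against). SUM over an all-NULL group is NULL.
  1: ids {1, 3, 9} → SUM(m.goals_against)=11
  2: ids {4} → SUM(m.goals_against)=6
  3: ids {6, 7} → SUM(m.goals_against)=7
  4: ids {2, 5, 8} → SUM(m.goals_against)=13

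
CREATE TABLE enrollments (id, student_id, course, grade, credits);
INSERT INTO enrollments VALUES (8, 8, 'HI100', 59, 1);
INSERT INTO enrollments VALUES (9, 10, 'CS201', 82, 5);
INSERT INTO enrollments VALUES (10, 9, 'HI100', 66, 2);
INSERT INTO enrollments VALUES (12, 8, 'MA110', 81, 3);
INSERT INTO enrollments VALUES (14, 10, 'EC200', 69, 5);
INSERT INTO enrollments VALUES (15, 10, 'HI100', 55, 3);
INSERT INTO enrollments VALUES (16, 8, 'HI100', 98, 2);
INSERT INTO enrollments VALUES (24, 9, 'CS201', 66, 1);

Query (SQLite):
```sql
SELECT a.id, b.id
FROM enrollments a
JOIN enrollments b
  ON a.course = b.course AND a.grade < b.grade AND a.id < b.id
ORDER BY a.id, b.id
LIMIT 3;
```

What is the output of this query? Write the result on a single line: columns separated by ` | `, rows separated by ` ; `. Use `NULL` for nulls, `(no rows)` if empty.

8 | 10 ; 8 | 16 ; 10 | 16

Pairs (a,b) with same course, a.grade < b.grade, a.id < b.id.
course groups: CS201:{9,24} EC200:{14} HI100:{8,10,15,16} MA110:{12}
Ordered by (a.id, b.id); first 3.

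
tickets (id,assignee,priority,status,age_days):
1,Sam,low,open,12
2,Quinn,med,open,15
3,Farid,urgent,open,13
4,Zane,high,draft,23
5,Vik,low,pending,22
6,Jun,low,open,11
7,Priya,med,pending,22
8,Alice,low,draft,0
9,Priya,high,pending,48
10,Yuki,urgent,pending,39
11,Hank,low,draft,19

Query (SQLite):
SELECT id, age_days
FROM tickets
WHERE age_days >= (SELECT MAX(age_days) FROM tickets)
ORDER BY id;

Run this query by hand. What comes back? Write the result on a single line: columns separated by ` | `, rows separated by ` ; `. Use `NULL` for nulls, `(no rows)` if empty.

Scalar subquery: MAX(age_days) over all tickets rows = 48.
Keep rows where age_days >= that value.

9 | 48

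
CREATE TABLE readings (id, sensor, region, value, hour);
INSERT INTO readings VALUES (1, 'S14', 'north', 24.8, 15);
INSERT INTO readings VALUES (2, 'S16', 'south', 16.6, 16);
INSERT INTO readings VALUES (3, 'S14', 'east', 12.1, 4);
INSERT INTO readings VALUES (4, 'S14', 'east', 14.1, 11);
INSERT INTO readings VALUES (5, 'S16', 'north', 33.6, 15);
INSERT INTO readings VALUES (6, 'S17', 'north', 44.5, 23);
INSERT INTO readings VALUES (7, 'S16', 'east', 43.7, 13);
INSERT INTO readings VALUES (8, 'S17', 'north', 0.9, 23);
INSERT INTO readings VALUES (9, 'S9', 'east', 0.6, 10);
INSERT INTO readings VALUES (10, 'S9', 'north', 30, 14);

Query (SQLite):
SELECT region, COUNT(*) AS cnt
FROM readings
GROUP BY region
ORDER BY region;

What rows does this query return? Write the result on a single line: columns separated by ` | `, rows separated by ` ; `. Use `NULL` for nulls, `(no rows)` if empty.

east | 4 ; north | 5 ; south | 1

Partition readings by region; compute COUNT(*) within each group.
  east: ids {3, 4, 7, 9} → COUNT(*)=4
  north: ids {1, 5, 6, 8, 10} → COUNT(*)=5
  south: ids {2} → COUNT(*)=1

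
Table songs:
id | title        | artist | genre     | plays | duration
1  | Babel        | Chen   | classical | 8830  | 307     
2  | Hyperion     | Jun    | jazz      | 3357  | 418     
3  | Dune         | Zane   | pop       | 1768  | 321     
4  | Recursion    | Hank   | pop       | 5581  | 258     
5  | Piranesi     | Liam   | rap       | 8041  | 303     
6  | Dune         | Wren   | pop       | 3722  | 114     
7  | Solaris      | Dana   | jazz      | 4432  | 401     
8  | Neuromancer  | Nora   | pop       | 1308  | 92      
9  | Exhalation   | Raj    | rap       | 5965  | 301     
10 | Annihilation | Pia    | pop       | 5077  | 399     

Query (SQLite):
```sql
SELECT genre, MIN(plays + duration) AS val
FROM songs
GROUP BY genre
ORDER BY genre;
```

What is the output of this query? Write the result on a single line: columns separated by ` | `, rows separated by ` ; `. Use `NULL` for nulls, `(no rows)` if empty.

For each row compute plays + duration.
Group by genre; take MIN of the expression per group.
  classical: ids {1} → MIN(plays + duration)=9137
  jazz: ids {2, 7} → MIN(plays + duration)=3775
  pop: ids {3, 4, 6, 8, 10} → MIN(plays + duration)=1400
  rap: ids {5, 9} → MIN(plays + duration)=6266

classical | 9137 ; jazz | 3775 ; pop | 1400 ; rap | 6266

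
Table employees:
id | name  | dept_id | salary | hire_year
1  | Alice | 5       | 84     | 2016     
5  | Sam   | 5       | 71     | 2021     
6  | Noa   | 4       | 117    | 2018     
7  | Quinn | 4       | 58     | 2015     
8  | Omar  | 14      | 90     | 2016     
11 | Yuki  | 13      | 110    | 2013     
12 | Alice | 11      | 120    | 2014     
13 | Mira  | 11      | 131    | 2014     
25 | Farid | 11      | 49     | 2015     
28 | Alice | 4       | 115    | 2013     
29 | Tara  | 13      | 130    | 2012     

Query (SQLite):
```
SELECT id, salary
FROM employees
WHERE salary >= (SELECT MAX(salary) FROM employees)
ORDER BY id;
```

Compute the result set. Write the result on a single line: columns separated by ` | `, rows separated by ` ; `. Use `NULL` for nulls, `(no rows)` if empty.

13 | 131

Scalar subquery: MAX(salary) over all employees rows = 131.
Keep rows where salary >= that value.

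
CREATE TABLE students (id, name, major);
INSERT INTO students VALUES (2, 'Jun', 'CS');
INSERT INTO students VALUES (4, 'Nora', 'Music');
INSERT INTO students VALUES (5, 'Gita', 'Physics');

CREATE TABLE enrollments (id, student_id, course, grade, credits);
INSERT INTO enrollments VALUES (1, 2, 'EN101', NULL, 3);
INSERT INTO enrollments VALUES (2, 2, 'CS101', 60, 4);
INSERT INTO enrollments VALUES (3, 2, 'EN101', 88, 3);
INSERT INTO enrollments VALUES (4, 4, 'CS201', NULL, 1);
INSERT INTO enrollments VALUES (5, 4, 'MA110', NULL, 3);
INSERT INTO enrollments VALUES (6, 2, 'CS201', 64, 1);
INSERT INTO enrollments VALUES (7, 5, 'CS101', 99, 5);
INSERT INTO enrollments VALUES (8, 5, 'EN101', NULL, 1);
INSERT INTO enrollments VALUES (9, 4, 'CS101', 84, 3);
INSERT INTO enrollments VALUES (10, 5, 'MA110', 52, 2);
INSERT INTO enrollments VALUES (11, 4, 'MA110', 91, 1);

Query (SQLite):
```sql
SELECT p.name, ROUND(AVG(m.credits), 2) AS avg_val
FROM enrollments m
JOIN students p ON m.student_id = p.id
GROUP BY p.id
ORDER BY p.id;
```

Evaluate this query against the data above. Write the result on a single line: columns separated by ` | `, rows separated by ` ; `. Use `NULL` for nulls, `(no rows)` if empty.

Jun | 2.75 ; Nora | 2 ; Gita | 2.67

Join each enrollments row to its students via student_id.
Group joined rows by students.id; compute ROUND(AVG(m.credits), 2) per group.
  2: ids {1, 2, 3, 6} → ROUND(AVG(m.credits), 2)=2.75
  4: ids {4, 5, 9, 11} → ROUND(AVG(m.credits), 2)=2
  5: ids {7, 8, 10} → ROUND(AVG(m.credits), 2)=2.67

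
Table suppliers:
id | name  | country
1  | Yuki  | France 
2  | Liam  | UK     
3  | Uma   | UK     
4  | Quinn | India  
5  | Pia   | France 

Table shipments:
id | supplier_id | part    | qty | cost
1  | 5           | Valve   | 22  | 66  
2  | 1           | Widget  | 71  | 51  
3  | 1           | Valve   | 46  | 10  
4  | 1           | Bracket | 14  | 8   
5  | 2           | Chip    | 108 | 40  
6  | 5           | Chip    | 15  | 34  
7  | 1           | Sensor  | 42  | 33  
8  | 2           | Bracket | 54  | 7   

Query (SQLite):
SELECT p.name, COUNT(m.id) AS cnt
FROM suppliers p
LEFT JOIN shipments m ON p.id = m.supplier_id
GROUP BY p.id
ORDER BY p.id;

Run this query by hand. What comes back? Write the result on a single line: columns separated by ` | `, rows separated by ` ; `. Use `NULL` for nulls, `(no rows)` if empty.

Yuki | 4 ; Liam | 2 ; Uma | 0 ; Quinn | 0 ; Pia | 2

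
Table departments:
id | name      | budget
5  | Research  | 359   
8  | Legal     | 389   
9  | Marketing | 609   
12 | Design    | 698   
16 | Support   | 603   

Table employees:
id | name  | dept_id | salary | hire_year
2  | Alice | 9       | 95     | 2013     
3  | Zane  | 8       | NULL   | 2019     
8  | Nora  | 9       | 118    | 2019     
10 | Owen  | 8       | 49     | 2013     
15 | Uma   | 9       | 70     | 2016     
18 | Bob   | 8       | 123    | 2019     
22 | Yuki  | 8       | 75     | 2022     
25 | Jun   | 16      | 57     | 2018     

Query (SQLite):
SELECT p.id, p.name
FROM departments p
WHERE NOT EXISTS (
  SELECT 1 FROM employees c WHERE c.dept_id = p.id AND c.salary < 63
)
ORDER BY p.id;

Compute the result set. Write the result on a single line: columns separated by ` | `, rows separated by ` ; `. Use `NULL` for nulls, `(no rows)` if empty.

For each departments row, check whether any employees with matching dept_id has salary < 63.
Keep rows where that is false.

5 | Research ; 9 | Marketing ; 12 | Design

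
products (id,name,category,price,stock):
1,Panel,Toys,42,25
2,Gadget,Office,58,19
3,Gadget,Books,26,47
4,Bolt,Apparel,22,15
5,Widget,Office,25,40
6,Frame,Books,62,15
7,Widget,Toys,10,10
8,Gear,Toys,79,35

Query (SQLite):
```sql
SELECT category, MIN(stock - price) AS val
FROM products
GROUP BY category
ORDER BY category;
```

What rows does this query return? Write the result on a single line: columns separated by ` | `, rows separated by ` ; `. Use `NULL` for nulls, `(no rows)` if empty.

Apparel | -7 ; Books | -47 ; Office | -39 ; Toys | -44

For each row compute stock - price.
Group by category; take MIN of the expression per group.
  Apparel: ids {4} → MIN(stock - price)=-7
  Books: ids {3, 6} → MIN(stock - price)=-47
  Office: ids {2, 5} → MIN(stock - price)=-39
  Toys: ids {1, 7, 8} → MIN(stock - price)=-44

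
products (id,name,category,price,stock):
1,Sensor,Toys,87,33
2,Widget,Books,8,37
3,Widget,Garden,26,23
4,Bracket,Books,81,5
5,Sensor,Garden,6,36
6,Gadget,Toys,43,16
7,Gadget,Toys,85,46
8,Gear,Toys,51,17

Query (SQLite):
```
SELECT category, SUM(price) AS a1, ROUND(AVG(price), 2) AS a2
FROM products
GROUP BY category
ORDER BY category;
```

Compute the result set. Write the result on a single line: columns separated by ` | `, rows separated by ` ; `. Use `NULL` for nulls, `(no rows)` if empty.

Books | 89 | 44.5 ; Garden | 32 | 16 ; Toys | 266 | 66.5

Group products by category.
Per group compute: SUM(price), ROUND(AVG(price), 2).
  Books: ids {2, 4} → SUM(price)=89, ROUND(AVG(price), 2)=44.5
  Garden: ids {3, 5} → SUM(price)=32, ROUND(AVG(price), 2)=16
  Toys: ids {1, 6, 7, 8} → SUM(price)=266, ROUND(AVG(price), 2)=66.5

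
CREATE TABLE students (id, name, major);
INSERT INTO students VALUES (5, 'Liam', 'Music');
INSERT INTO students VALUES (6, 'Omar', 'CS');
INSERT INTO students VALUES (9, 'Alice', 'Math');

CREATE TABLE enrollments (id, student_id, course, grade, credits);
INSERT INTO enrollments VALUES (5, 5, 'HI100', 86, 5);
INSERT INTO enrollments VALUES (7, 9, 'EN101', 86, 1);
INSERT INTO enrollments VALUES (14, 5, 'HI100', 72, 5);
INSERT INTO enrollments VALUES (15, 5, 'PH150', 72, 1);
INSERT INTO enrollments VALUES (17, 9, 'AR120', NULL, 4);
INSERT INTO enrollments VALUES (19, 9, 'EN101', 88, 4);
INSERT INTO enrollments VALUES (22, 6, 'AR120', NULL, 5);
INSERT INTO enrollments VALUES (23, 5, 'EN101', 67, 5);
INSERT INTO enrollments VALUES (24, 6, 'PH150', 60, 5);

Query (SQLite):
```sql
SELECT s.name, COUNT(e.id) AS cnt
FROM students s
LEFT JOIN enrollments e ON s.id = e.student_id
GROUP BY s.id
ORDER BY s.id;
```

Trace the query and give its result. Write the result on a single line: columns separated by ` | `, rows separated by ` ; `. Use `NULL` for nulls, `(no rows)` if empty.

LEFT JOIN keeps every students row; unmatched ones get NULL for enrollments columns.
Group by students.id and compute COUNT(e.id). COUNT(col) of an all-NULL group is 0.
  5: ids {5, 14, 15, 23} → COUNT(e.id)=4
  6: ids {22, 24} → COUNT(e.id)=2
  9: ids {7, 17, 19} → COUNT(e.id)=3

Liam | 4 ; Omar | 2 ; Alice | 3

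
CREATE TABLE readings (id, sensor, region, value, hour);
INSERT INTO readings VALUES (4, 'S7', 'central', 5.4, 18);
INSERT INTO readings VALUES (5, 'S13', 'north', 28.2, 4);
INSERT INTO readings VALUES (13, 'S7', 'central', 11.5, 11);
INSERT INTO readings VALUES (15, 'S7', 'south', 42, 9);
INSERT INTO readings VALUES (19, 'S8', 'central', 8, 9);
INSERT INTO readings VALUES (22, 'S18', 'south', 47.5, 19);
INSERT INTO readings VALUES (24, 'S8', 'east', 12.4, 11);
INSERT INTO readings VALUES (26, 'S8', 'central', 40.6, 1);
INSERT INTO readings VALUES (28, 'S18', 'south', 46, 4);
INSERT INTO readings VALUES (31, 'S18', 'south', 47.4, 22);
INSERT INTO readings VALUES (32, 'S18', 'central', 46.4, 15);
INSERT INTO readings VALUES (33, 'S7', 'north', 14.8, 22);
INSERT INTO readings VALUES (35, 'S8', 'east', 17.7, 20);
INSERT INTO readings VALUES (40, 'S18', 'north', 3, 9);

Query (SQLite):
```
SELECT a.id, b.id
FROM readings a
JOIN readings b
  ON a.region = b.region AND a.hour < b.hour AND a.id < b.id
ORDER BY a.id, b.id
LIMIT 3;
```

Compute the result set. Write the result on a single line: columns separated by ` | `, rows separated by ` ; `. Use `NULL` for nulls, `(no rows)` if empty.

Pairs (a,b) with same region, a.hour < b.hour, a.id < b.id.
region groups: central:{4,13,19,26,32} east:{24,35} north:{5,33,40} south:{15,22,28,31}
Ordered by (a.id, b.id); first 3.

5 | 33 ; 5 | 40 ; 13 | 32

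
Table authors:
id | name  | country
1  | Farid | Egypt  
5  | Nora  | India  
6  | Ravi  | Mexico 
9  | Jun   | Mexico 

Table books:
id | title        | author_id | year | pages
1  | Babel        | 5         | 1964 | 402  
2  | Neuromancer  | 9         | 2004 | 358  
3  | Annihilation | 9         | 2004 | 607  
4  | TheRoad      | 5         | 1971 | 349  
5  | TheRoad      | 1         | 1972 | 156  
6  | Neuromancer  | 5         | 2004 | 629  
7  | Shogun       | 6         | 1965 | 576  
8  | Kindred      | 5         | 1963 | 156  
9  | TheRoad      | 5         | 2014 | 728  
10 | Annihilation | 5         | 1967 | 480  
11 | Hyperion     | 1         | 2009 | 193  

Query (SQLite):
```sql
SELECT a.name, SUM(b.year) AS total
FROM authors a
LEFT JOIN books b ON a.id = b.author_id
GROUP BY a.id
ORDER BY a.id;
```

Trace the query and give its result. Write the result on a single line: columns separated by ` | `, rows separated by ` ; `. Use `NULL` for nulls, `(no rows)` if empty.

LEFT JOIN keeps every authors row; unmatched ones get NULL for books columns.
Group by authors.id and compute SUM(b.year). SUM over an all-NULL group is NULL.
  1: ids {5, 11} → SUM(b.year)=3981
  5: ids {1, 4, 6, 8, 9, 10} → SUM(b.year)=11883
  6: ids {7} → SUM(b.year)=1965
  9: ids {2, 3} → SUM(b.year)=4008

Farid | 3981 ; Nora | 11883 ; Ravi | 1965 ; Jun | 4008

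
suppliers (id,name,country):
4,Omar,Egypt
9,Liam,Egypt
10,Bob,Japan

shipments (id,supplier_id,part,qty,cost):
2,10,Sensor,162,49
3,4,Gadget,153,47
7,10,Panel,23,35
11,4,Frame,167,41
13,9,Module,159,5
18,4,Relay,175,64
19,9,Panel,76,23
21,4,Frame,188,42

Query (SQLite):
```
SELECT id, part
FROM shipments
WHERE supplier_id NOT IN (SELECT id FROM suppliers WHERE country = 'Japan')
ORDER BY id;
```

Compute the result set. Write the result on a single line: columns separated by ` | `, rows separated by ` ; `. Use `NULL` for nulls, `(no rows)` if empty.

3 | Gadget ; 11 | Frame ; 13 | Module ; 18 | Relay ; 19 | Panel ; 21 | Frame

Inner query: suppliers.id where country = 'Japan'.
Outer: keep shipments rows whose supplier_id is not in that set.
Inner query → {10}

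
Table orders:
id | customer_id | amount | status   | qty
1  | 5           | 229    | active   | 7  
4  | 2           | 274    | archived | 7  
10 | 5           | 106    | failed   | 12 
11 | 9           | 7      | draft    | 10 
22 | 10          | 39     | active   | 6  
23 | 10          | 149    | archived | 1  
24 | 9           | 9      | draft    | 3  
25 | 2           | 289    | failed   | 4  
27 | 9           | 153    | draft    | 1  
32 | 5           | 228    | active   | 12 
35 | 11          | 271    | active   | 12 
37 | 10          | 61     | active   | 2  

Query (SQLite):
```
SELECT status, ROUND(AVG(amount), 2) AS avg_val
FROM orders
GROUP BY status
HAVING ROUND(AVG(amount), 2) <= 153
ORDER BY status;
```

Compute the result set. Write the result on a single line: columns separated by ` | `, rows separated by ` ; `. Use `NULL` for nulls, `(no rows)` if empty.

draft | 56.33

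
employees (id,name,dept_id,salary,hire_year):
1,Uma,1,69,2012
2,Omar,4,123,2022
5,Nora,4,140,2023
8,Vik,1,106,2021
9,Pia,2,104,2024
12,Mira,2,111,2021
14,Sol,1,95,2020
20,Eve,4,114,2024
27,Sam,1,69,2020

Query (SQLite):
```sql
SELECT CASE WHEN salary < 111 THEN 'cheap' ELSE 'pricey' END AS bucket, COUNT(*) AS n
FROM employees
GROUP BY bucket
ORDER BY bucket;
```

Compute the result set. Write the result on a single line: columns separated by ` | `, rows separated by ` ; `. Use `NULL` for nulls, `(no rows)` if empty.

cheap | 5 ; pricey | 4

Bucket rows by salary < 111 → 'cheap' else 'pricey'; count each bucket.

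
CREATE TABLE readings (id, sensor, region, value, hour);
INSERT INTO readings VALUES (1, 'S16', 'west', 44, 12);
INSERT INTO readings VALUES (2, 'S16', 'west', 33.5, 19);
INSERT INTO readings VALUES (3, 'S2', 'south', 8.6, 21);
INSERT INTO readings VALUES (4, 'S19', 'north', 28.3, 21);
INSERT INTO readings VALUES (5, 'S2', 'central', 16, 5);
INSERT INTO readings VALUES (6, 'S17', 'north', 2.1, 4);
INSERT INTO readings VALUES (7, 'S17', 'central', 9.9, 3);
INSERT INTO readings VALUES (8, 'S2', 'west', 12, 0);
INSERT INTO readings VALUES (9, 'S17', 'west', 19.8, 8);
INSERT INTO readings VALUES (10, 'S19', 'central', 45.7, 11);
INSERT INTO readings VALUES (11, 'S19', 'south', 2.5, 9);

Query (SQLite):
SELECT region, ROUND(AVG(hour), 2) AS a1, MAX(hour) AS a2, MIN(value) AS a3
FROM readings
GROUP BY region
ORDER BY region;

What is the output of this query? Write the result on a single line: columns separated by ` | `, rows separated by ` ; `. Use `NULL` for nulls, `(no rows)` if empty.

central | 6.33 | 11 | 9.9 ; north | 12.5 | 21 | 2.1 ; south | 15 | 21 | 2.5 ; west | 9.75 | 19 | 12

Group readings by region.
Per group compute: ROUND(AVG(hour), 2), MAX(hour), MIN(value).
  central: ids {5, 7, 10} → ROUND(AVG(hour), 2)=6.33, MAX(hour)=11, MIN(value)=9.9
  north: ids {4, 6} → ROUND(AVG(hour), 2)=12.5, MAX(hour)=21, MIN(value)=2.1
  south: ids {3, 11} → ROUND(AVG(hour), 2)=15, MAX(hour)=21, MIN(value)=2.5
  west: ids {1, 2, 8, 9} → ROUND(AVG(hour), 2)=9.75, MAX(hour)=19, MIN(value)=12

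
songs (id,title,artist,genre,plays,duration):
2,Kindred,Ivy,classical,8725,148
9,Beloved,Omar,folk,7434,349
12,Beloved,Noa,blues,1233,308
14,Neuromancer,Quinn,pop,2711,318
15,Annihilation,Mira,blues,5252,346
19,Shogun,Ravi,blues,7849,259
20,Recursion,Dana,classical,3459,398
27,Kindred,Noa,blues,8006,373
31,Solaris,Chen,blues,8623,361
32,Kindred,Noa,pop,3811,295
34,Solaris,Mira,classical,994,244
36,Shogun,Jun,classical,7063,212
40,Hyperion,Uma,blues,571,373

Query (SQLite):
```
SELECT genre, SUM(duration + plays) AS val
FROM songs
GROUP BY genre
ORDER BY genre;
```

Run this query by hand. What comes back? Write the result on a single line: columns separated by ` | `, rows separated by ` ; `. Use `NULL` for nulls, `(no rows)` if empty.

For each row compute duration + plays.
Group by genre; take SUM of the expression per group.
  blues: ids {12, 15, 19, 27, 31, 40} → SUM(duration + plays)=33554
  classical: ids {2, 20, 34, 36} → SUM(duration + plays)=21243
  folk: ids {9} → SUM(duration + plays)=7783
  pop: ids {14, 32} → SUM(duration + plays)=7135

blues | 33554 ; classical | 21243 ; folk | 7783 ; pop | 7135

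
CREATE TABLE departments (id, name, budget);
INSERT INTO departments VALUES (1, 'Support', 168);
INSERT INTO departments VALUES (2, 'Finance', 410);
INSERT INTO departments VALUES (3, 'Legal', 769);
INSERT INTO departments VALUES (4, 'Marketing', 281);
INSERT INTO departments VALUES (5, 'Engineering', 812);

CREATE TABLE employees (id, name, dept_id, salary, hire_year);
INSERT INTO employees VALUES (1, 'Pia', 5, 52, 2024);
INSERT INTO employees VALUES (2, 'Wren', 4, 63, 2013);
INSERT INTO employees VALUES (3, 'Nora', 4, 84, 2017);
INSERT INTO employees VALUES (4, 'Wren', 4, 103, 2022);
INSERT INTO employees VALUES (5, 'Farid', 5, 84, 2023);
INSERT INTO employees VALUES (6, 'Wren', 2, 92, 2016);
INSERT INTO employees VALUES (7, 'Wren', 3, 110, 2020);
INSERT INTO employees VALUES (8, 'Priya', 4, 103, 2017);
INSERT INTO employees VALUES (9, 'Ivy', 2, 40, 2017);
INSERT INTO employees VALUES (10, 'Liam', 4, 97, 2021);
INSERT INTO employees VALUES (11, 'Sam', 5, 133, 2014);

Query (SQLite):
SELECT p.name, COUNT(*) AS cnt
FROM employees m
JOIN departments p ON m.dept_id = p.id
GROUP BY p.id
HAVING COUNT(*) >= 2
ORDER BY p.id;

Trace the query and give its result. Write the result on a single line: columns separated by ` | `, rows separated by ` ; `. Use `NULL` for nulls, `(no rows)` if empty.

Finance | 2 ; Marketing | 5 ; Engineering | 3

Join each employees row to its departments via dept_id.
Group joined rows by departments.id; compute COUNT(*) per group.
HAVING: keep groups with count ≥ 2.
  2: ids {6, 9} → COUNT(*)=2
  3: ids {7} → COUNT(*)=1
  4: ids {2, 3, 4, 8, 10} → COUNT(*)=5
  5: ids {1, 5, 11} → COUNT(*)=3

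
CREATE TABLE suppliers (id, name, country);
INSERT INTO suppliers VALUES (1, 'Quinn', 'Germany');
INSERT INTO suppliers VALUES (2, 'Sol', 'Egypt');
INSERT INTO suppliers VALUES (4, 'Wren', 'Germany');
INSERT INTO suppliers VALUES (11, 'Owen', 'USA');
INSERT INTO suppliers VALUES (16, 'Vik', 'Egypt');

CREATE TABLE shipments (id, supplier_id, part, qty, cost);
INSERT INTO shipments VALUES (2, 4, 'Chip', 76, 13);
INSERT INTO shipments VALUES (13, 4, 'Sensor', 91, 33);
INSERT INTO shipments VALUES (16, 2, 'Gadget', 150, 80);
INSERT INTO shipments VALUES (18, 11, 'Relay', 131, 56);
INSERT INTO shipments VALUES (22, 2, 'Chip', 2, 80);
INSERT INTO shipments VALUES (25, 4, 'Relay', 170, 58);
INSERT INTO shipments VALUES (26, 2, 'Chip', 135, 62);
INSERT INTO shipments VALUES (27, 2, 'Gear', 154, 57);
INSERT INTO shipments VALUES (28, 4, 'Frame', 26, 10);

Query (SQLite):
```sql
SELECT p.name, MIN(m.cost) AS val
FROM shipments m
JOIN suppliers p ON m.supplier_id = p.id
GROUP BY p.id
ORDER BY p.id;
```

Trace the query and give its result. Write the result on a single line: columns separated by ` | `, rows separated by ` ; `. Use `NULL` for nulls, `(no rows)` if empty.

Sol | 57 ; Wren | 10 ; Owen | 56

Join each shipments row to its suppliers via supplier_id.
Group joined rows by suppliers.id; compute MIN(m.cost) per group.
  2: ids {16, 22, 26, 27} → MIN(m.cost)=57
  4: ids {2, 13, 25, 28} → MIN(m.cost)=10
  11: ids {18} → MIN(m.cost)=56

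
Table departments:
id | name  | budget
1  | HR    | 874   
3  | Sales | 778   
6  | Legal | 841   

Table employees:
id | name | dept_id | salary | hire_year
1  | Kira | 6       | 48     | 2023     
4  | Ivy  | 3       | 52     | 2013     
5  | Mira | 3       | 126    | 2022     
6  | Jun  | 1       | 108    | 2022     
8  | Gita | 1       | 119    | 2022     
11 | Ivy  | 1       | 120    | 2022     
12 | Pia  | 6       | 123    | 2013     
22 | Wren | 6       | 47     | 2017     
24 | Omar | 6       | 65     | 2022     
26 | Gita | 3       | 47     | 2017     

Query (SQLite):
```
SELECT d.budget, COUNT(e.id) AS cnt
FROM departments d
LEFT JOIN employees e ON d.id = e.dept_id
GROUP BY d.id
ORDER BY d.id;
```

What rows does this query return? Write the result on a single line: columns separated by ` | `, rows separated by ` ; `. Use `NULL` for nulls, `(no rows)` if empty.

874 | 3 ; 778 | 3 ; 841 | 4

LEFT JOIN keeps every departments row; unmatched ones get NULL for employees columns.
Group by departments.id and compute COUNT(e.id). COUNT(col) of an all-NULL group is 0.
  1: ids {6, 8, 11} → COUNT(e.id)=3
  3: ids {4, 5, 26} → COUNT(e.id)=3
  6: ids {1, 12, 22, 24} → COUNT(e.id)=4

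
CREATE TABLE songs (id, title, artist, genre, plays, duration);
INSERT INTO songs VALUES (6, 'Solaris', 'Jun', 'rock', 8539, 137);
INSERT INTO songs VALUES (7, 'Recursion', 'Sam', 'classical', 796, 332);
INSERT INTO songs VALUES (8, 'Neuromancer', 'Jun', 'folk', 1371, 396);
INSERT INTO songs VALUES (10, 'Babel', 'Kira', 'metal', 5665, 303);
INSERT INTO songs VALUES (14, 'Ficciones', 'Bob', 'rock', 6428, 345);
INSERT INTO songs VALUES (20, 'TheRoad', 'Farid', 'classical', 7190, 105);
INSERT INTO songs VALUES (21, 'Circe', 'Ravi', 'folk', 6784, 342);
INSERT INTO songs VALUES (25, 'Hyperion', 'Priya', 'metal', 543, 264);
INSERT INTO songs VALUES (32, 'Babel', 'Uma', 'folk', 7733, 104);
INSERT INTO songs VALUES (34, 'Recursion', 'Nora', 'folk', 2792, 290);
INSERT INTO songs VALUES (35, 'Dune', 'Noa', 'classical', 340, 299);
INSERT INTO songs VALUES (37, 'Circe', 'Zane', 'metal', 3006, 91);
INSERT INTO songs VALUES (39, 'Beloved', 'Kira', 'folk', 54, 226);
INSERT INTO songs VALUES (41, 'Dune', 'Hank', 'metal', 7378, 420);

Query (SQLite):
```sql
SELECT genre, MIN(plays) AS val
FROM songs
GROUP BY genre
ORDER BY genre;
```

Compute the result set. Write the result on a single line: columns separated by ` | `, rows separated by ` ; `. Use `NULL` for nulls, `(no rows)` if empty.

Partition songs by genre; compute MIN(plays) within each group.
  classical: ids {7, 20, 35} → MIN(plays)=340
  folk: ids {8, 21, 32, 34, 39} → MIN(plays)=54
  metal: ids {10, 25, 37, 41} → MIN(plays)=543
  rock: ids {6, 14} → MIN(plays)=6428

classical | 340 ; folk | 54 ; metal | 543 ; rock | 6428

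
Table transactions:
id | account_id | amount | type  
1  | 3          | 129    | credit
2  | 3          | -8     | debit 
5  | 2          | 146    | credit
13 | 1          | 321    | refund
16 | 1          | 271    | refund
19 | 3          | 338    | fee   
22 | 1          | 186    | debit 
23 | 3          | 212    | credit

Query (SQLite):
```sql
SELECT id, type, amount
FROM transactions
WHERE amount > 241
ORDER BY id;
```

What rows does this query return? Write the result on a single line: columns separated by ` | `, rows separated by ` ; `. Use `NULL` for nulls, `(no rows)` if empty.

13 | refund | 321 ; 16 | refund | 271 ; 19 | fee | 338

amount > 241: ids {13, 16, 19}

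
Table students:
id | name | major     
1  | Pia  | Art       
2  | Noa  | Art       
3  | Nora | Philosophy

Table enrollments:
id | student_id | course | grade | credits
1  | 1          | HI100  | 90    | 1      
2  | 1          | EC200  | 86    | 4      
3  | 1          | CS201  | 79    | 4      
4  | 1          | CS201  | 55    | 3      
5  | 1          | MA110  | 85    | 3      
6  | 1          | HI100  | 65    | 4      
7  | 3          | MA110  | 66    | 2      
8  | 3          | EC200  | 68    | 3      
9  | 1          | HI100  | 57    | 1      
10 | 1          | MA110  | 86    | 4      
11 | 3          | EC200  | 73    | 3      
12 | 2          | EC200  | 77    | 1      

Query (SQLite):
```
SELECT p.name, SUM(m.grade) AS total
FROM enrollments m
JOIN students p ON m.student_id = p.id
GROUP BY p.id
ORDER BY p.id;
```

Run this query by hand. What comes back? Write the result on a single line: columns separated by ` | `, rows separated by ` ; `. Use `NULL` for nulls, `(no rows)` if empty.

Pia | 603 ; Noa | 77 ; Nora | 207

Join each enrollments row to its students via student_id.
Group joined rows by students.id; compute SUM(m.grade) per group.
  1: ids {1, 2, 3, 4, 5, 6, 9, 10} → SUM(m.grade)=603
  2: ids {12} → SUM(m.grade)=77
  3: ids {7, 8, 11} → SUM(m.grade)=207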